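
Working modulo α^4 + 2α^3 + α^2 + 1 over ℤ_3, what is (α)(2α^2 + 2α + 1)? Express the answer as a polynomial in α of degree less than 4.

2α^3 + 2α^2 + α

Multiply in ℤ_3[α]: (α)·(2α^2 + 2α + 1) = 2α^3 + 2α^2 + α.
Reduced: 2α^3 + 2α^2 + α.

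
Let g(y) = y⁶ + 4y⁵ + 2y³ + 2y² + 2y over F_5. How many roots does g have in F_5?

3

Evaluate at each of the 5 elements of F_5:
g(0) = 0 → root; g(1) = 1; g(2) = 0 → root; g(3) = 4; g(4) = 0 → root.
Roots: {0, 2, 4}.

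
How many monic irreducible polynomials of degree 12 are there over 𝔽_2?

335

Gauss's count: N_{2}(12) = (1/12) Σ_{d|12} μ(12/d)·2^d.
Divisors of 12: 1, 2, 3, 4, 6, 12; μ(12/d) for each: 0, 1, 0, -1, -1, 1.
Σ = 2^2 − 2^4 − 2^6 + 2^12 = 4020.
N = 4020/12 = 335.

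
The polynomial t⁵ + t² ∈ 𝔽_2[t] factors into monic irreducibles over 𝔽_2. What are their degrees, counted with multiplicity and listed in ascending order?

Write h(t) = t⁵ + t².
Roots in 𝔽_2: h(0) = 0 → root; h(1) = 0 → root.
Linear factors from roots: (t), (t + 1).
Complete factorization: h(t) = (t + 1)·(t)^2·(t² + t + 1).
Factor degrees with multiplicity: 1 + 1 + 1 + 2 = 5.

1, 1, 1, 2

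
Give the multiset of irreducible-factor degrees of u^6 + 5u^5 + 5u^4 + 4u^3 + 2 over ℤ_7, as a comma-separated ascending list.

6

Write f(u) = u^6 + 5u^5 + 5u^4 + 4u^3 + 2.
Complete factorization: f(u) = (u^6 + 5u^5 + 5u^4 + 4u^3 + 2).
Factor degrees with multiplicity: 6 = 6.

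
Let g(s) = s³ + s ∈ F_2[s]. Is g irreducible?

Check for roots in F_2: g(0) = 0 → root; g(1) = 0 → root.
g(0) = 0, so (s) divides g(s); g is reducible.

No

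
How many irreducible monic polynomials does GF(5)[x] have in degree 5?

Gauss's count: N_{5}(5) = (1/5) Σ_{d|5} μ(5/d)·5^d.
Divisors of 5: 1, 5; μ(5/d) for each: -1, 1.
Σ = − 5^1 + 5^5 = 3120.
N = 3120/5 = 624.

624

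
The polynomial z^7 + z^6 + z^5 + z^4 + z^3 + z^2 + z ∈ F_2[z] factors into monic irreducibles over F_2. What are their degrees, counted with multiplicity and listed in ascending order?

Write h(z) = z^7 + z^6 + z^5 + z^4 + z^3 + z^2 + z.
Roots in F_2: h(0) = 0 → root; h(1) = 1.
Linear factors from roots: (z).
Complete factorization: h(z) = (z)·(z^3 + z + 1)·(z^3 + z^2 + 1).
Factor degrees with multiplicity: 1 + 3 + 3 = 7.

1, 3, 3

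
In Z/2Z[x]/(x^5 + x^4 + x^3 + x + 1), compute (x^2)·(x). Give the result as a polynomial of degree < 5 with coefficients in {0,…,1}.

Multiply in Z/2Z[x]: (x^2)·(x) = x^3.
Reduced: x^3.

x^3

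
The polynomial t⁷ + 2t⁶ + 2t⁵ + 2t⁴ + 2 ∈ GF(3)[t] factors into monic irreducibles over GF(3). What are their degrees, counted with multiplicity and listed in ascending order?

1, 1, 1, 2, 2

Write h(t) = t⁷ + 2t⁶ + 2t⁵ + 2t⁴ + 2.
Roots in GF(3): h(0) = 2; h(1) = 0 → root; h(2) = 0 → root.
Linear factors from roots: (t + 2), (t + 1).
Complete factorization: h(t) = (t + 2)·(t + 1)^2·(t² + 2t + 2)^2.
Factor degrees with multiplicity: 1 + 1 + 1 + 2 + 2 = 7.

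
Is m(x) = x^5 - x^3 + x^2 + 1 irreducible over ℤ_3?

Yes

Check for roots in ℤ_3: m(0) = 1; m(1) = 2; m(2) = 2.
No roots, so no linear factors.
Monic irreducibles of degree 2 over GF(3): x^2 + 1, x^2 + x - 1, x^2 - x - 1.
None of them divide m (all give nonzero remainder).
No irreducible factor of degree ≤ 2 exists, so m is irreducible over GF(3).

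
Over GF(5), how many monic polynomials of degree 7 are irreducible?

11160

The number of monic irreducibles of degree 7 over GF(5) is (1/7)·Σ_{d∣7} μ(7/d) 5^d.
Divisors of 7: 1, 7; μ(7/d) for each: -1, 1.
Σ = − 5^1 + 5^7 = 78120.
N = 78120/7 = 11160.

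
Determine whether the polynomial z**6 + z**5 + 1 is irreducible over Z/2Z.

Yes

Write P(z) = z**6 + z**5 + 1.
Check for roots in Z/2Z: P(0) = 1; P(1) = 1.
No roots, so no linear factors.
Monic irreducibles of degree 2 over GF(2): z**2 + z + 1.
None of them divide P (all give nonzero remainder).
Monic irreducibles of degree 3 over GF(2): z**3 + z + 1, z**3 + z**2 + 1.
None of them divide P (all give nonzero remainder).
No irreducible factor of degree ≤ 3 exists, so P is irreducible over GF(2).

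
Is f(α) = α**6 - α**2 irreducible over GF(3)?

Check for roots in GF(3): f(0) = 0 → root; f(1) = 0 → root; f(2) = 0 → root.
f(0) = 0, so (α) divides f(α); f is reducible.

No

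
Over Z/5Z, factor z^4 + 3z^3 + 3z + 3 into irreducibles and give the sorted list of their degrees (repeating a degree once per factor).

Write h(z) = z^4 + 3z^3 + 3z + 3.
Roots in Z/5Z: h(0) = 3; h(1) = 0 → root; h(2) = 4; h(3) = 4; h(4) = 3.
Linear factors from roots: (z + 4).
Complete factorization: h(z) = (z + 4)·(z^3 + 4z^2 + 4z + 2).
Factor degrees with multiplicity: 1 + 3 = 4.

1, 3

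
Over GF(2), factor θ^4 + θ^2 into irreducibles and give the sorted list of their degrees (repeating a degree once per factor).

1, 1, 1, 1

Write g(θ) = θ^4 + θ^2.
Roots in GF(2): g(0) = 0 → root; g(1) = 0 → root.
Linear factors from roots: (θ), (θ + 1).
Complete factorization: g(θ) = (θ)^2·(θ + 1)^2.
Factor degrees with multiplicity: 1 + 1 + 1 + 1 = 4.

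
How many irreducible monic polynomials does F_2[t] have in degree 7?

By the necklace-counting formula, N_2(7) = (1/7) Σ_{d|7} μ(7/d)·2^d.
Divisors of 7: 1, 7; μ(7/d) for each: -1, 1.
Σ = − 2^1 + 2^7 = 126.
N = 126/7 = 18.

18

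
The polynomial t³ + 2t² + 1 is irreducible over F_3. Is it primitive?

Write f(t) = t³ + 2t² + 1.
|GF(3^3)^×| = 3^3 − 1 = 26. Prime factorization: 26 = 2·13.
f is primitive ⇔ t has order 26 in GF(3)[t]/(f), i.e. t^(26/q) ≠ 1 for each prime q | 26.
t^(13) mod f = 2.
t^(2) mod f = t².
None equal 1, so t has full order 26; f is primitive.

Yes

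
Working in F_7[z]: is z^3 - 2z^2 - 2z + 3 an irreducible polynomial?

Write m(z) = z^3 - 2z^2 - 2z + 3.
Check for roots in F_7: m(0) = 3; m(1) = 0 → root; m(2) = 6; m(3) = 6; m(4) = 6; m(5) = 5; m(6) = 2.
m(1) = 0, so (z − 1) divides m(z); m is reducible.

No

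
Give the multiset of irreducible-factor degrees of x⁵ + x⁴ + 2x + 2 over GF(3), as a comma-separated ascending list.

Write g(x) = x⁵ + x⁴ + 2x + 2.
Roots in GF(3): g(0) = 2; g(1) = 0 → root; g(2) = 0 → root.
Linear factors from roots: (x + 2), (x + 1).
Complete factorization: g(x) = (x + 2)·(x + 1)^2·(x² + 1).
Factor degrees with multiplicity: 1 + 1 + 1 + 2 = 5.

1, 1, 1, 2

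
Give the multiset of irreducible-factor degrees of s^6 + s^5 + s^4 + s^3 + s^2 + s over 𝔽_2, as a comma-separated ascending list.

Write f(s) = s^6 + s^5 + s^4 + s^3 + s^2 + s.
Roots in 𝔽_2: f(0) = 0 → root; f(1) = 0 → root.
Linear factors from roots: (s), (s + 1).
Complete factorization: f(s) = (s)·(s + 1)·(s^2 + s + 1)^2.
Factor degrees with multiplicity: 1 + 1 + 2 + 2 = 6.

1, 1, 2, 2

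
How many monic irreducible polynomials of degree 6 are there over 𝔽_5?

2580

The number of monic irreducibles of degree 6 over GF(5) is (1/6)·Σ_{d∣6} μ(6/d) 5^d.
Divisors of 6: 1, 2, 3, 6; μ(6/d) for each: 1, -1, -1, 1.
Σ = 5^1 − 5^2 − 5^3 + 5^6 = 15480.
N = 15480/6 = 2580.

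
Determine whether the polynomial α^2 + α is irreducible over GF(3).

No

Write m(α) = α^2 + α.
Check for roots in GF(3): m(0) = 0 → root; m(1) = 2; m(2) = 0 → root.
m(0) = 0, so (α) divides m(α); m is reducible.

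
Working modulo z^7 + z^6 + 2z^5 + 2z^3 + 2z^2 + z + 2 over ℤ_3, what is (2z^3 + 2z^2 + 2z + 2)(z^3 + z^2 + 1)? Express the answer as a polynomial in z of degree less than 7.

2z^6 + z^5 + z^4 + z^2 + 2z + 2

Multiply in ℤ_3[z]: (2z^3 + 2z^2 + 2z + 2)·(z^3 + z^2 + 1) = 2z^6 + z^5 + z^4 + z^2 + 2z + 2.
Reduced: 2z^6 + z^5 + z^4 + z^2 + 2z + 2.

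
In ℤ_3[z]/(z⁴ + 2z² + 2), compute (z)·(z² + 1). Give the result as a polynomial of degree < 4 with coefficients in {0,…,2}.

z^3 + z

Multiply in ℤ_3[z]: (z)·(z² + 1) = z³ + z.
Reduced: z³ + z.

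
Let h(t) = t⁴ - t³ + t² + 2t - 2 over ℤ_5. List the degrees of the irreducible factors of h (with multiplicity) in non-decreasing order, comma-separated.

4

Roots in ℤ_5: h(0) = 3; h(1) = 1; h(2) = 4; h(3) = 2; h(4) = 4.
Complete factorization: h(t) = (t⁴ - t³ + t² + 2t - 2).
Factor degrees with multiplicity: 4 = 4.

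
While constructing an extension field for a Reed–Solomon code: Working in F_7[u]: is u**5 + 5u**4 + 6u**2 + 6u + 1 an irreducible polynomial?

Write g(u) = u**5 + 5u**4 + 6u**2 + 6u + 1.
Check for roots in F_7: g(0) = 1; g(1) = 5; g(2) = 2; g(3) = 0 → root; g(4) = 3; g(5) = 5; g(6) = 5.
g(3) = 0, so (u − 3) divides g(u); g is reducible.

No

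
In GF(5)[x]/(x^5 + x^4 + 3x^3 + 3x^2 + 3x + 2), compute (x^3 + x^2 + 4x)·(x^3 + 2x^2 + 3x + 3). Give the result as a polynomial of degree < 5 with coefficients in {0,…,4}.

Multiply in GF(5)[x]: (x^3 + x^2 + 4x)·(x^3 + 2x^2 + 3x + 3) = x^6 + 3x^5 + 4x^4 + 4x^3 + 2x.
Reduce using x^5 ≡ 4x^4 + 2x^3 + 2x^2 + 2x + 3 (mod x^5 + x^4 + 3x^3 + 3x^2 + 3x + 2).
Reduced: 4x^4 + x^2 + 4x + 1.

4x^4 + x^2 + 4x + 1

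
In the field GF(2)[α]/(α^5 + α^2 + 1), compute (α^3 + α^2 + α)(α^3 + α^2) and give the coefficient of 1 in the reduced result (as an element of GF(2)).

0

Multiply in GF(2)[α]: (α^3 + α^2 + α)·(α^3 + α^2) = α^6 + α^3.
Reduce using α^5 ≡ α^2 + 1 (mod α^5 + α^2 + 1).
Reduced: α.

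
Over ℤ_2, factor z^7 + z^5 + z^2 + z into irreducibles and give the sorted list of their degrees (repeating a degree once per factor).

1, 1, 2, 3

Write g(z) = z^7 + z^5 + z^2 + z.
Roots in ℤ_2: g(0) = 0 → root; g(1) = 0 → root.
Linear factors from roots: (z), (z + 1).
Complete factorization: g(z) = (z)·(z + 1)·(z^2 + z + 1)·(z^3 + z + 1).
Factor degrees with multiplicity: 1 + 1 + 2 + 3 = 7.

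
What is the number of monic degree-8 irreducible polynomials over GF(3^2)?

5380020

The number of monic irreducibles of degree 8 over GF(9) is (1/8)·Σ_{d∣8} μ(8/d) 9^d.
Divisors of 8: 1, 2, 4, 8; μ(8/d) for each: 0, 0, -1, 1.
Σ = − 9^4 + 9^8 = 43040160.
N = 43040160/8 = 5380020.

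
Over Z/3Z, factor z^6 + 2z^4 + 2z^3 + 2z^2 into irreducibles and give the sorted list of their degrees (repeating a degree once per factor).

Write g(z) = z^6 + 2z^4 + 2z^3 + 2z^2.
Roots in Z/3Z: g(0) = 0 → root; g(1) = 1; g(2) = 0 → root.
Linear factors from roots: (z), (z + 1).
Complete factorization: g(z) = (z)^2·(z + 1)^2·(z^2 + z + 2).
Factor degrees with multiplicity: 1 + 1 + 1 + 1 + 2 = 6.

1, 1, 1, 1, 2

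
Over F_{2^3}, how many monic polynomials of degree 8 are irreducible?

2096640

x^(8^8) − x is the product of all monic irreducibles of degree dividing 8; Möbius inversion gives N = (1/8) Σ μ(8/d)·8^d.
Divisors of 8: 1, 2, 4, 8; μ(8/d) for each: 0, 0, -1, 1.
Σ = − 8^4 + 8^8 = 16773120.
N = 16773120/8 = 2096640.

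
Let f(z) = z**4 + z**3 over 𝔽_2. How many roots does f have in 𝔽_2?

2

Evaluate at each of the 2 elements of 𝔽_2:
f(0) = 0 → root; f(1) = 0 → root.
Roots: {0, 1}.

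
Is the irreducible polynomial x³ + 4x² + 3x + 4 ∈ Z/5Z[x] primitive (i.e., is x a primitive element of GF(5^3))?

Write f(x) = x³ + 4x² + 3x + 4.
|GF(5^3)^×| = 5^3 − 1 = 124. Prime factorization: 124 = 2^2·31.
f is primitive ⇔ x has order 124 in GF(5)[x]/(f), i.e. x^(124/q) ≠ 1 for each prime q | 124.
x^(62) mod f = 1
x^(4) mod f = 3x² + 3x + 1.
Since x^(62) = 1, the order of x divides 62 < 124; not primitive.

No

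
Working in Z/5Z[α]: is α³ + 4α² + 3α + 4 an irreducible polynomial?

Yes

Write P(α) = α³ + 4α² + 3α + 4.
Check for roots in Z/5Z: P(0) = 4; P(1) = 2; P(2) = 4; P(3) = 1; P(4) = 4.
No roots. A degree-3 polynomial over a field with no linear factor is irreducible.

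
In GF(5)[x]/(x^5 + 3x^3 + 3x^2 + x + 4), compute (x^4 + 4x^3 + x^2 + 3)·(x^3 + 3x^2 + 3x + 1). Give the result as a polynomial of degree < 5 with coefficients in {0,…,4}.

Multiply in GF(5)[x]: (x^4 + 4x^3 + x^2 + 3)·(x^3 + 3x^2 + 3x + 1) = x^7 + 2x^6 + x^5 + x^4 + 4x + 3.
Reduce using x^5 ≡ 2x^3 + 2x^2 + 4x + 1 (mod x^5 + 3x^3 + 3x^2 + x + 4).
Reduced: 2x^4 + 4x^3 + 3x + 1.

2x^4 + 4x^3 + 3x + 1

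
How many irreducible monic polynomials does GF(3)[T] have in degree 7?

Gauss's count: N_{3}(7) = (1/7) Σ_{d|7} μ(7/d)·3^d.
Divisors of 7: 1, 7; μ(7/d) for each: -1, 1.
Σ = − 3^1 + 3^7 = 2184.
N = 2184/7 = 312.

312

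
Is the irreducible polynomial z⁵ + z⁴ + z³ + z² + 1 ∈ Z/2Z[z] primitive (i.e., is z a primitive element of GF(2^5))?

Write f(z) = z⁵ + z⁴ + z³ + z² + 1.
|GF(2^5)^×| = 2^5 − 1 = 31. Prime factorization: 31 = 31.
f is primitive ⇔ z has order 31 in GF(2)[z]/(f), i.e. z^(31/q) ≠ 1 for each prime q | 31.
z^(1) mod f = z.
None equal 1, so z has full order 31; f is primitive.

Yes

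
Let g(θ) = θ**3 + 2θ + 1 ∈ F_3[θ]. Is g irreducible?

Yes

Check for roots in F_3: g(0) = 1; g(1) = 1; g(2) = 1.
No roots. A degree-3 polynomial over a field with no linear factor is irreducible.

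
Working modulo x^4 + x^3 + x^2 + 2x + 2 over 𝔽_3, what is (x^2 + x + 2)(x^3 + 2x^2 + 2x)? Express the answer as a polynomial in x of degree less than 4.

Multiply in 𝔽_3[x]: (x^2 + x + 2)·(x^3 + 2x^2 + 2x) = x^5 + x.
Reduce using x^4 ≡ 2x^3 + 2x^2 + x + 1 (mod x^4 + x^3 + x^2 + 2x + 2).
Reduced: 2x^2 + x + 2.

2x^2 + x + 2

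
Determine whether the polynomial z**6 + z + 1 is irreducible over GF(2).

Yes

Write f(z) = z**6 + z + 1.
Check for roots in GF(2): f(0) = 1; f(1) = 1.
No roots, so no linear factors.
Monic irreducibles of degree 2 over GF(2): z**2 + z + 1.
None of them divide f (all give nonzero remainder).
Monic irreducibles of degree 3 over GF(2): z**3 + z + 1, z**3 + z**2 + 1.
None of them divide f (all give nonzero remainder).
No irreducible factor of degree ≤ 3 exists, so f is irreducible over GF(2).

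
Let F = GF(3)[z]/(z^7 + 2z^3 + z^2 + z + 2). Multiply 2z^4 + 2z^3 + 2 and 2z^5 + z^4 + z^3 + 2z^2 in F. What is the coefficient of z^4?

1

Multiply in GF(3)[z]: (2z^4 + 2z^3 + 2)·(2z^5 + z^4 + z^3 + 2z^2) = z^9 + z^7 + 2z^5 + 2z^4 + 2z^3 + z^2.
Reduce using z^7 ≡ z^3 + 2z^2 + 2z + 1 (mod z^7 + 2z^3 + z^2 + z + 2).
Reduced: z^4 + 2z^3 + z^2 + 2z + 1.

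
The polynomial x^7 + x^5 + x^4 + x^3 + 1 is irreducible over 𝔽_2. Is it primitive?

Yes

Write f(x) = x^7 + x^5 + x^4 + x^3 + 1.
|GF(2^7)^×| = 2^7 − 1 = 127. Prime factorization: 127 = 127.
f is primitive ⇔ x has order 127 in GF(2)[x]/(f), i.e. x^(127/q) ≠ 1 for each prime q | 127.
x^(1) mod f = x.
None equal 1, so x has full order 127; f is primitive.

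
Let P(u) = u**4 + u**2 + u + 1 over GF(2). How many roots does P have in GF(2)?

1

Evaluate at each of the 2 elements of GF(2):
P(0) = 1; P(1) = 0 → root.
Roots: {1}.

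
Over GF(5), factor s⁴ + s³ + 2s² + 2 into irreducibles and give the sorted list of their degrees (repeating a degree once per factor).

4

Write h(s) = s⁴ + s³ + 2s² + 2.
Roots in GF(5): h(0) = 2; h(1) = 1; h(2) = 4; h(3) = 3; h(4) = 4.
Complete factorization: h(s) = (s⁴ + s³ + 2s² + 2).
Factor degrees with multiplicity: 4 = 4.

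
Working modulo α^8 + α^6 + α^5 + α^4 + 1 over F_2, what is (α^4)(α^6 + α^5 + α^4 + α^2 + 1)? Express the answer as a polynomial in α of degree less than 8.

α^6 + α^5 + α^4 + α^2 + α

Multiply in F_2[α]: (α^4)·(α^6 + α^5 + α^4 + α^2 + 1) = α^10 + α^9 + α^8 + α^6 + α^4.
Reduce using α^8 ≡ α^6 + α^5 + α^4 + 1 (mod α^8 + α^6 + α^5 + α^4 + 1).
Reduced: α^6 + α^5 + α^4 + α^2 + α.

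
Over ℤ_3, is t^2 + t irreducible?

No

Write f(t) = t^2 + t.
Check for roots in ℤ_3: f(0) = 0 → root; f(1) = 2; f(2) = 0 → root.
f(0) = 0, so (t) divides f(t); f is reducible.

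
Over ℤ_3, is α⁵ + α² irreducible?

No

Write f(α) = α⁵ + α².
Check for roots in ℤ_3: f(0) = 0 → root; f(1) = 2; f(2) = 0 → root.
f(0) = 0, so (α) divides f(α); f is reducible.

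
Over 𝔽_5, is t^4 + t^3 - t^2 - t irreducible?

No

Write f(t) = t^4 + t^3 - t^2 - t.
Check for roots in 𝔽_5: f(0) = 0 → root; f(1) = 0 → root; f(2) = 3; f(3) = 1; f(4) = 0 → root.
f(0) = 0, so (t) divides f(t); f is reducible.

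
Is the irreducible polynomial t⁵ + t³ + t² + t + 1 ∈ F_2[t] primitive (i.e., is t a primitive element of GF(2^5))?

Yes

Write f(t) = t⁵ + t³ + t² + t + 1.
|GF(2^5)^×| = 2^5 − 1 = 31. Prime factorization: 31 = 31.
f is primitive ⇔ t has order 31 in GF(2)[t]/(f), i.e. t^(31/q) ≠ 1 for each prime q | 31.
t^(1) mod f = t.
None equal 1, so t has full order 31; f is primitive.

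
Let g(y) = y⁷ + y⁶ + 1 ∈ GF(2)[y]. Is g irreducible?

Check for roots in GF(2): g(0) = 1; g(1) = 1.
No roots, so no linear factors.
Monic irreducibles of degree 2 over GF(2): y² + y + 1.
None of them divide g (all give nonzero remainder).
Monic irreducibles of degree 3 over GF(2): y³ + y + 1, y³ + y² + 1.
None of them divide g (all give nonzero remainder).
No irreducible factor of degree ≤ 3 exists, so g is irreducible over GF(2).

Yes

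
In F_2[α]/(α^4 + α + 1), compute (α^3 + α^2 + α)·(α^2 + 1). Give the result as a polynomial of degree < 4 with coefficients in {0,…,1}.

α + 1

Multiply in F_2[α]: (α^3 + α^2 + α)·(α^2 + 1) = α^5 + α^4 + α^2 + α.
Reduce using α^4 ≡ α + 1 (mod α^4 + α + 1).
Reduced: α + 1.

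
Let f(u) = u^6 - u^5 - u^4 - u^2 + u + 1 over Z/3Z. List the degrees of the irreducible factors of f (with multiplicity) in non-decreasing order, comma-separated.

Roots in Z/3Z: f(0) = 1; f(1) = 0 → root; f(2) = 0 → root.
Linear factors from roots: (u - 1), (u + 1).
Complete factorization: f(u) = (u + 1)·(u - 1)·(u^2 + 1)·(u^2 - u - 1).
Factor degrees with multiplicity: 1 + 1 + 2 + 2 = 6.

1, 1, 2, 2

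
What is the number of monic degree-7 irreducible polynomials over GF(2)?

18

By the necklace-counting formula, N_2(7) = (1/7) Σ_{d|7} μ(7/d)·2^d.
Divisors of 7: 1, 7; μ(7/d) for each: -1, 1.
Σ = − 2^1 + 2^7 = 126.
N = 126/7 = 18.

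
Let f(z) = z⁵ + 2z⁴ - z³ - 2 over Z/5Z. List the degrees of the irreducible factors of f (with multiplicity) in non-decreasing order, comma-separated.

1, 1, 1, 2

Roots in Z/5Z: f(0) = 3; f(1) = 0 → root; f(2) = 4; f(3) = 1; f(4) = 0 → root.
Linear factors from roots: (z - 1), (z + 1).
Complete factorization: f(z) = (z + 1)·(z - 1)^2·(z² - 2z - 2).
Factor degrees with multiplicity: 1 + 1 + 1 + 2 = 5.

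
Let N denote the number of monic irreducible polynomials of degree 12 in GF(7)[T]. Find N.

By the necklace-counting formula, N_7(12) = (1/12) Σ_{d|12} μ(12/d)·7^d.
Divisors of 12: 1, 2, 3, 4, 6, 12; μ(12/d) for each: 0, 1, 0, -1, -1, 1.
Σ = 7^2 − 7^4 − 7^6 + 7^12 = 13841167200.
N = 13841167200/12 = 1153430600.

1153430600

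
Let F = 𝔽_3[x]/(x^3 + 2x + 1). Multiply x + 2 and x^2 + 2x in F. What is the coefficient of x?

Multiply in 𝔽_3[x]: (x + 2)·(x^2 + 2x) = x^3 + x^2 + x.
Reduce using x^3 ≡ x + 2 (mod x^3 + 2x + 1).
Reduced: x^2 + 2x + 2.

2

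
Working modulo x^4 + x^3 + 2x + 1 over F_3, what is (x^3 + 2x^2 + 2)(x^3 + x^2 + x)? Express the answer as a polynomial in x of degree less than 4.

x^3 + x + 2

Multiply in F_3[x]: (x^3 + 2x^2 + 2)·(x^3 + x^2 + x) = x^6 + x^3 + 2x^2 + 2x.
Reduce using x^4 ≡ 2x^3 + x + 2 (mod x^4 + x^3 + 2x + 1).
Reduced: x^3 + x + 2.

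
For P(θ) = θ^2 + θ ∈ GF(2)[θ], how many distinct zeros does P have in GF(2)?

Evaluate at each of the 2 elements of GF(2):
P(0) = 0 → root; P(1) = 0 → root.
Roots: {0, 1}.

2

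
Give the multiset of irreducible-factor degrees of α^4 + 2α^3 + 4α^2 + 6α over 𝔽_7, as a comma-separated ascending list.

Write g(α) = α^4 + 2α^3 + 4α^2 + 6α.
Linear factors from roots: (α), (α + 4).
Complete factorization: g(α) = (α)·(α + 4)·(α^2 + 5α + 5).
Factor degrees with multiplicity: 1 + 1 + 2 = 4.

1, 1, 2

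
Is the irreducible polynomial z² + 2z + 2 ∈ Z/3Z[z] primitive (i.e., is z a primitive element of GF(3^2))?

Yes

Write f(z) = z² + 2z + 2.
|GF(3^2)^×| = 3^2 − 1 = 8. Prime factorization: 8 = 2^3.
f is primitive ⇔ z has order 8 in GF(3)[z]/(f), i.e. z^(8/q) ≠ 1 for each prime q | 8.
z^(4) mod f = 2.
None equal 1, so z has full order 8; f is primitive.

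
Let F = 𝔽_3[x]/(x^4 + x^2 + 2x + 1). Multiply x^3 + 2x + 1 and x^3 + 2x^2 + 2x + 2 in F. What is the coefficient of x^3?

Multiply in 𝔽_3[x]: (x^3 + 2x + 1)·(x^3 + 2x^2 + 2x + 2) = x^6 + 2x^5 + x^4 + x^3 + 2.
Reduce using x^4 ≡ 2x^2 + x + 2 (mod x^4 + x^2 + 2x + 1).
Reduced: x^2 + x + 2.

0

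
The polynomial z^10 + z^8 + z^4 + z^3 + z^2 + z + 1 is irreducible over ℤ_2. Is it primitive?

No

Write f(z) = z^10 + z^8 + z^4 + z^3 + z^2 + z + 1.
|GF(2^10)^×| = 2^10 − 1 = 1023. Prime factorization: 1023 = 3·11·31.
f is primitive ⇔ z has order 1023 in GF(2)[z]/(f), i.e. z^(1023/q) ≠ 1 for each prime q | 1023.
z^(341) mod f = 1
z^(93) mod f = z^9 + z^8 + z^7 + z^6 + z^5.
z^(33) mod f = z^8 + z^6 + z^5 + z^2 + 1.
Since z^(341) = 1, the order of z divides 341 < 1023; not primitive.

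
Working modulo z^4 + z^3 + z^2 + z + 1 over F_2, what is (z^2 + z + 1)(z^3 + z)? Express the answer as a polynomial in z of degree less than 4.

z^3

Multiply in F_2[z]: (z^2 + z + 1)·(z^3 + z) = z^5 + z^4 + z^2 + z.
Reduce using z^4 ≡ z^3 + z^2 + z + 1 (mod z^4 + z^3 + z^2 + z + 1).
Reduced: z^3.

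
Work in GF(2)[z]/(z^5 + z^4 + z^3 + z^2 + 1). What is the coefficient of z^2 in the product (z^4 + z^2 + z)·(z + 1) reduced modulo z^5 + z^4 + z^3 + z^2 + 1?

1

Multiply in GF(2)[z]: (z^4 + z^2 + z)·(z + 1) = z^5 + z^4 + z^3 + z.
Reduce using z^5 ≡ z^4 + z^3 + z^2 + 1 (mod z^5 + z^4 + z^3 + z^2 + 1).
Reduced: z^2 + z + 1.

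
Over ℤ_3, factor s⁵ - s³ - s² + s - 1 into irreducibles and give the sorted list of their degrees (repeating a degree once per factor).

Write f(s) = s⁵ - s³ - s² + s - 1.
Roots in ℤ_3: f(0) = 2; f(1) = 2; f(2) = 0 → root.
Linear factors from roots: (s + 1).
Complete factorization: f(s) = (s + 1)·(s² + 1)·(s² - s - 1).
Factor degrees with multiplicity: 1 + 2 + 2 = 5.

1, 2, 2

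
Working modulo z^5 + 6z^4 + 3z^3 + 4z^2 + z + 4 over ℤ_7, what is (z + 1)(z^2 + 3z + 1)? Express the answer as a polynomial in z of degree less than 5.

z^3 + 4z^2 + 4z + 1

Multiply in ℤ_7[z]: (z + 1)·(z^2 + 3z + 1) = z^3 + 4z^2 + 4z + 1.
Reduced: z^3 + 4z^2 + 4z + 1.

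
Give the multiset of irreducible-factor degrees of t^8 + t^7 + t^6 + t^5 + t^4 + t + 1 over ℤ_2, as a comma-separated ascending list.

8

Write f(t) = t^8 + t^7 + t^6 + t^5 + t^4 + t + 1.
Roots in ℤ_2: f(0) = 1; f(1) = 1.
Complete factorization: f(t) = (t^8 + t^7 + t^6 + t^5 + t^4 + t + 1).
Factor degrees with multiplicity: 8 = 8.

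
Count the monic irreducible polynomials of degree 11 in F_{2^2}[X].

The number of monic irreducibles of degree 11 over GF(4) is (1/11)·Σ_{d∣11} μ(11/d) 4^d.
Divisors of 11: 1, 11; μ(11/d) for each: -1, 1.
Σ = − 4^1 + 4^11 = 4194300.
N = 4194300/11 = 381300.

381300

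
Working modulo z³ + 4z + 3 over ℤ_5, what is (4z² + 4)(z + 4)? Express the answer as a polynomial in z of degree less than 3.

z^2 + 3z + 4

Multiply in ℤ_5[z]: (4z² + 4)·(z + 4) = 4z³ + z² + 4z + 1.
Reduce using z³ ≡ z + 2 (mod z³ + 4z + 3).
Reduced: z² + 3z + 4.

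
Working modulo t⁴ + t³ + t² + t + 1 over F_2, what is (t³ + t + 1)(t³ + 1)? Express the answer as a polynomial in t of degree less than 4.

t^3 + t^2 + t

Multiply in F_2[t]: (t³ + t + 1)·(t³ + 1) = t⁶ + t⁴ + t + 1.
Reduce using t⁴ ≡ t³ + t² + t + 1 (mod t⁴ + t³ + t² + t + 1).
Reduced: t³ + t² + t.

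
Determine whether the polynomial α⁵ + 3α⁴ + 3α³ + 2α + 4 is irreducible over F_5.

Yes

Write g(α) = α⁵ + 3α⁴ + 3α³ + 2α + 4.
Check for roots in F_5: g(0) = 4; g(1) = 3; g(2) = 2; g(3) = 2; g(4) = 1.
No roots, so no linear factors.
Degree-2 irreducible divisors: test the 10 monic irreducibles of degree 2 over GF(5).
None of them divide g (all give nonzero remainder).
No irreducible factor of degree ≤ 2 exists, so g is irreducible over GF(5).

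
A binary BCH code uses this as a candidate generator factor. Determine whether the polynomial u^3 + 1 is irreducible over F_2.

Write m(u) = u^3 + 1.
Check for roots in F_2: m(0) = 1; m(1) = 0 → root.
m(1) = 0, so (u − 1) divides m(u); m is reducible.

No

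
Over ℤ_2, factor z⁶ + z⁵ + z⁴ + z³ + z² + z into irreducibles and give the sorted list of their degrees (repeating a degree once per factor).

Write f(z) = z⁶ + z⁵ + z⁴ + z³ + z² + z.
Roots in ℤ_2: f(0) = 0 → root; f(1) = 0 → root.
Linear factors from roots: (z), (z + 1).
Complete factorization: f(z) = (z)·(z + 1)·(z² + z + 1)^2.
Factor degrees with multiplicity: 1 + 1 + 2 + 2 = 6.

1, 1, 2, 2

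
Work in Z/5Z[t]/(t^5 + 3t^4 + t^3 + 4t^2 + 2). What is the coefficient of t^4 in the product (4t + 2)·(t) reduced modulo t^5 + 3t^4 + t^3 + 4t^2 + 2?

Multiply in Z/5Z[t]: (4t + 2)·(t) = 4t^2 + 2t.
Reduced: 4t^2 + 2t.

0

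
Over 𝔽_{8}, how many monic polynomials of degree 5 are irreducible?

The number of monic irreducibles of degree 5 over GF(8) is (1/5)·Σ_{d∣5} μ(5/d) 8^d.
Divisors of 5: 1, 5; μ(5/d) for each: -1, 1.
Σ = − 8^1 + 8^5 = 32760.
N = 32760/5 = 6552.

6552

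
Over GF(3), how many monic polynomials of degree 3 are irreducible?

By the necklace-counting formula, N_3(3) = (1/3) Σ_{d|3} μ(3/d)·3^d.
Divisors of 3: 1, 3; μ(3/d) for each: -1, 1.
Σ = − 3^1 + 3^3 = 24.
N = 24/3 = 8.

8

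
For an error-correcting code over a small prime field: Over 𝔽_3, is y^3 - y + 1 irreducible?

Write f(y) = y^3 - y + 1.
Check for roots in 𝔽_3: f(0) = 1; f(1) = 1; f(2) = 1.
No roots. A degree-3 polynomial over a field with no linear factor is irreducible.

Yes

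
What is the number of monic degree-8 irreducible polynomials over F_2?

30

By the necklace-counting formula, N_2(8) = (1/8) Σ_{d|8} μ(8/d)·2^d.
Divisors of 8: 1, 2, 4, 8; μ(8/d) for each: 0, 0, -1, 1.
Σ = − 2^4 + 2^8 = 240.
N = 240/8 = 30.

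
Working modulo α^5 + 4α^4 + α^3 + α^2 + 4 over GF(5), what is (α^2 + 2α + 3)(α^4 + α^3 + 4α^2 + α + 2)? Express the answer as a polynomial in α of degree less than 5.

Multiply in GF(5)[α]: (α^2 + 2α + 3)·(α^4 + α^3 + 4α^2 + α + 2) = α^6 + 3α^5 + 4α^4 + 2α^3 + α^2 + 2α + 1.
Reduce using α^5 ≡ α^4 + 4α^3 + 4α^2 + 1 (mod α^5 + 4α^4 + α^3 + α^2 + 4).
Reduced: 2α^4 + 2α^3 + 2α^2 + 3α.

2α^4 + 2α^3 + 2α^2 + 3α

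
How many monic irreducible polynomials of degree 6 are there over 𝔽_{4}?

The number of monic irreducibles of degree 6 over GF(4) is (1/6)·Σ_{d∣6} μ(6/d) 4^d.
Divisors of 6: 1, 2, 3, 6; μ(6/d) for each: 1, -1, -1, 1.
Σ = 4^1 − 4^2 − 4^3 + 4^6 = 4020.
N = 4020/6 = 670.

670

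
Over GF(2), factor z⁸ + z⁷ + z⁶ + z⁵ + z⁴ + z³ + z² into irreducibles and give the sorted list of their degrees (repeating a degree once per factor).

1, 1, 3, 3

Write f(z) = z⁸ + z⁷ + z⁶ + z⁵ + z⁴ + z³ + z².
Roots in GF(2): f(0) = 0 → root; f(1) = 1.
Linear factors from roots: (z).
Complete factorization: f(z) = (z)^2·(z³ + z + 1)·(z³ + z² + 1).
Factor degrees with multiplicity: 1 + 1 + 3 + 3 = 8.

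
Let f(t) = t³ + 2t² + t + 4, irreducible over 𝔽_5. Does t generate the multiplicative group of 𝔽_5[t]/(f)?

|GF(5^3)^×| = 5^3 − 1 = 124. Prime factorization: 124 = 2^2·31.
f is primitive ⇔ t has order 124 in GF(5)[t]/(f), i.e. t^(124/q) ≠ 1 for each prime q | 124.
t^(62) mod f = 1
t^(4) mod f = 3t² + 3t + 3.
Since t^(62) = 1, the order of t divides 62 < 124; not primitive.

No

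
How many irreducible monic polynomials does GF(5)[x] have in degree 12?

20343700

The number of monic irreducibles of degree 12 over GF(5) is (1/12)·Σ_{d∣12} μ(12/d) 5^d.
Divisors of 12: 1, 2, 3, 4, 6, 12; μ(12/d) for each: 0, 1, 0, -1, -1, 1.
Σ = 5^2 − 5^4 − 5^6 + 5^12 = 244124400.
N = 244124400/12 = 20343700.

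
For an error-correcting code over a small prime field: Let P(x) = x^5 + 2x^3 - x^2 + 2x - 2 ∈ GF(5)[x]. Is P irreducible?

Check for roots in GF(5): P(0) = 3; P(1) = 2; P(2) = 1; P(3) = 2; P(4) = 2.
No roots, so no linear factors.
Degree-2 irreducible divisors: test the 10 monic irreducibles of degree 2 over GF(5).
None of them divide P (all give nonzero remainder).
No irreducible factor of degree ≤ 2 exists, so P is irreducible over GF(5).

Yes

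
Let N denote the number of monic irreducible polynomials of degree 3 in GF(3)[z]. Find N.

Gauss's count: N_{3}(3) = (1/3) Σ_{d|3} μ(3/d)·3^d.
Divisors of 3: 1, 3; μ(3/d) for each: -1, 1.
Σ = − 3^1 + 3^3 = 24.
N = 24/3 = 8.

8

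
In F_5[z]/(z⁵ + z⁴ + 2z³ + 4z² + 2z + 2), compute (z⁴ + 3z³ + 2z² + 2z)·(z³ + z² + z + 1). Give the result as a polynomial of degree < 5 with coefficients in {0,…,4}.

Multiply in F_5[z]: (z⁴ + 3z³ + 2z² + 2z)·(z³ + z² + z + 1) = z⁷ + 4z⁶ + z⁵ + 3z⁴ + 2z³ + 4z² + 2z.
Reduce using z⁵ ≡ 4z⁴ + 3z³ + z² + 3z + 3 (mod z⁵ + z⁴ + 2z³ + 4z² + 2z + 2).
Reduced: 2z⁴ + z³ + 2z² + 4z + 3.

2z^4 + z^3 + 2z^2 + 4z + 3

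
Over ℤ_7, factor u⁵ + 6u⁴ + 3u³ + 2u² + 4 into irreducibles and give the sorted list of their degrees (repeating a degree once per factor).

5

Write f(u) = u⁵ + 6u⁴ + 3u³ + 2u² + 4.
Complete factorization: f(u) = (u⁵ + 6u⁴ + 3u³ + 2u² + 4).
Factor degrees with multiplicity: 5 = 5.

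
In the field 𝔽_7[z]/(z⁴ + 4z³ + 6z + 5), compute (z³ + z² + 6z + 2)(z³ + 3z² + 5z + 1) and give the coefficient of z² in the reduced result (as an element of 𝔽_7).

4

Multiply in 𝔽_7[z]: (z³ + z² + 6z + 2)·(z³ + 3z² + 5z + 1) = z⁶ + 4z⁵ + 5z³ + 2z² + 2z + 2.
Reduce using z⁴ ≡ 3z³ + z + 2 (mod z⁴ + 4z³ + 6z + 5).
Reduced: 6z³ + 4z² + 2z + 2.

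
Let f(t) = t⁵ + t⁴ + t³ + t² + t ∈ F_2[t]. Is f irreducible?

No

Check for roots in F_2: f(0) = 0 → root; f(1) = 1.
f(0) = 0, so (t) divides f(t); f is reducible.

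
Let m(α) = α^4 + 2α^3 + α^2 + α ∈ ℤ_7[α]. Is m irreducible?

Check for roots in ℤ_7: m(0) = 0 → root; m(1) = 5; m(2) = 3; m(3) = 0 → root; m(4) = 5; m(5) = 2; m(6) = 6.
m(0) = 0, so (α) divides m(α); m is reducible.

No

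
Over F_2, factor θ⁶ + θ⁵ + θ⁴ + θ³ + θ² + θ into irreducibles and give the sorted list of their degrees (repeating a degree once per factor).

1, 1, 2, 2

Write h(θ) = θ⁶ + θ⁵ + θ⁴ + θ³ + θ² + θ.
Roots in F_2: h(0) = 0 → root; h(1) = 0 → root.
Linear factors from roots: (θ), (θ + 1).
Complete factorization: h(θ) = (θ)·(θ + 1)·(θ² + θ + 1)^2.
Factor degrees with multiplicity: 1 + 1 + 2 + 2 = 6.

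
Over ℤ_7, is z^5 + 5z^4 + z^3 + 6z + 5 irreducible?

Write f(z) = z^5 + 5z^4 + z^3 + 6z + 5.
Check for roots in ℤ_7: f(0) = 5; f(1) = 4; f(2) = 4; f(3) = 5; f(4) = 3; f(5) = 5; f(6) = 2.
No roots, so no linear factors.
Degree-2 irreducible divisors: test the 21 monic irreducibles of degree 2 over GF(7).
None of them divide f (all give nonzero remainder).
No irreducible factor of degree ≤ 2 exists, so f is irreducible over GF(7).

Yes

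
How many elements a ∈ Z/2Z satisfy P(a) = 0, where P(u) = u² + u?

2

Evaluate at each of the 2 elements of Z/2Z:
P(0) = 0 → root; P(1) = 0 → root.
Roots: {0, 1}.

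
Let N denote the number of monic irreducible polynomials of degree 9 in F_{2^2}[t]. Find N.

The number of monic irreducibles of degree 9 over GF(4) is (1/9)·Σ_{d∣9} μ(9/d) 4^d.
Divisors of 9: 1, 3, 9; μ(9/d) for each: 0, -1, 1.
Σ = − 4^3 + 4^9 = 262080.
N = 262080/9 = 29120.

29120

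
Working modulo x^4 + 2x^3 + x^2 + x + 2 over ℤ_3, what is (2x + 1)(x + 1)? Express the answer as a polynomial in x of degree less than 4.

Multiply in ℤ_3[x]: (2x + 1)·(x + 1) = 2x^2 + 1.
Reduced: 2x^2 + 1.

2x^2 + 1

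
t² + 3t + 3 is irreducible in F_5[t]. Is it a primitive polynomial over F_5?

Write f(t) = t² + 3t + 3.
|GF(5^2)^×| = 5^2 − 1 = 24. Prime factorization: 24 = 2^3·3.
f is primitive ⇔ t has order 24 in GF(5)[t]/(f), i.e. t^(24/q) ≠ 1 for each prime q | 24.
t^(12) mod f = 4.
t^(8) mod f = t + 1.
None equal 1, so t has full order 24; f is primitive.

Yes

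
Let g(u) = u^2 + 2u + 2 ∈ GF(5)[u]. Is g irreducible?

No

Check for roots in GF(5): g(0) = 2; g(1) = 0 → root; g(2) = 0 → root; g(3) = 2; g(4) = 1.
g(1) = 0, so (u − 1) divides g(u); g is reducible.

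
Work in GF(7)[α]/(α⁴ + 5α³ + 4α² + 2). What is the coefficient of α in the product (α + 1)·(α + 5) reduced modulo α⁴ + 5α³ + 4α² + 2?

6

Multiply in GF(7)[α]: (α + 1)·(α + 5) = α² + 6α + 5.
Reduced: α² + 6α + 5.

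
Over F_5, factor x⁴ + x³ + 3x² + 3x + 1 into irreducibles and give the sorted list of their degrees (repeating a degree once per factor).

Write g(x) = x⁴ + x³ + 3x² + 3x + 1.
Roots in F_5: g(0) = 1; g(1) = 4; g(2) = 3; g(3) = 0 → root; g(4) = 1.
Linear factors from roots: (x + 2).
Complete factorization: g(x) = (x + 2)·(x³ + 4x² + 3).
Factor degrees with multiplicity: 1 + 3 = 4.

1, 3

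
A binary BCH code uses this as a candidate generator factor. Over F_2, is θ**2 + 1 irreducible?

No

Write g(θ) = θ**2 + 1.
Check for roots in F_2: g(0) = 1; g(1) = 0 → root.
g(1) = 0, so (θ − 1) divides g(θ); g is reducible.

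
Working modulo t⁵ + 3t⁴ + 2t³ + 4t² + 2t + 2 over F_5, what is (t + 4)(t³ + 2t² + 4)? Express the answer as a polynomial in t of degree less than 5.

t^4 + t^3 + 3t^2 + 4t + 1

Multiply in F_5[t]: (t + 4)·(t³ + 2t² + 4) = t⁴ + t³ + 3t² + 4t + 1.
Reduced: t⁴ + t³ + 3t² + 4t + 1.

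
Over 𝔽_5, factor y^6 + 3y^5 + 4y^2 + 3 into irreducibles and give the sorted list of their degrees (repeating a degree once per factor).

1, 2, 3

Write g(y) = y^6 + 3y^5 + 4y^2 + 3.
Roots in 𝔽_5: g(0) = 3; g(1) = 1; g(2) = 4; g(3) = 2; g(4) = 0 → root.
Linear factors from roots: (y + 1).
Complete factorization: g(y) = (y + 1)·(y^2 + 3y + 3)·(y^3 + 4y^2 + 3y + 1).
Factor degrees with multiplicity: 1 + 2 + 3 = 6.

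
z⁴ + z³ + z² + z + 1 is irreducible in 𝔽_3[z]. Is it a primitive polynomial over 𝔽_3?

Write f(z) = z⁴ + z³ + z² + z + 1.
|GF(3^4)^×| = 3^4 − 1 = 80. Prime factorization: 80 = 2^4·5.
f is primitive ⇔ z has order 80 in GF(3)[z]/(f), i.e. z^(80/q) ≠ 1 for each prime q | 80.
z^(40) mod f = 1
z^(16) mod f = z.
Since z^(40) = 1, the order of z divides 40 < 80; not primitive.

No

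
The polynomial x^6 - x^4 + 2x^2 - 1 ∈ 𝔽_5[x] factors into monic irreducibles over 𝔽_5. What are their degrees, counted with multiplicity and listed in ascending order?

Write f(x) = x^6 - x^4 + 2x^2 - 1.
Roots in 𝔽_5: f(0) = 4; f(1) = 1; f(2) = 0 → root; f(3) = 0 → root; f(4) = 1.
Linear factors from roots: (x - 2), (x + 2).
Complete factorization: f(x) = (x + 2)·(x - 2)·(x^2 + x + 2)·(x^2 - x + 2).
Factor degrees with multiplicity: 1 + 1 + 2 + 2 = 6.

1, 1, 2, 2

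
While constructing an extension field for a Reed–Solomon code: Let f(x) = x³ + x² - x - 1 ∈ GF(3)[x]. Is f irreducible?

No

Check for roots in GF(3): f(0) = 2; f(1) = 0 → root; f(2) = 0 → root.
f(1) = 0, so (x − 1) divides f(x); f is reducible.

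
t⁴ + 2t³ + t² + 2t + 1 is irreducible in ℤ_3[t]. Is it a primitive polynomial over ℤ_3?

Write f(t) = t⁴ + 2t³ + t² + 2t + 1.
|GF(3^4)^×| = 3^4 − 1 = 80. Prime factorization: 80 = 2^4·5.
f is primitive ⇔ t has order 80 in GF(3)[t]/(f), i.e. t^(80/q) ≠ 1 for each prime q | 80.
t^(40) mod f = 1
t^(16) mod f = 2t.
Since t^(40) = 1, the order of t divides 40 < 80; not primitive.

No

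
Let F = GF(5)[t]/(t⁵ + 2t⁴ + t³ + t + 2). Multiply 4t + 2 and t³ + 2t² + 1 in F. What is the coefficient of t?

4

Multiply in GF(5)[t]: (4t + 2)·(t³ + 2t² + 1) = 4t⁴ + 4t² + 4t + 2.
Reduced: 4t⁴ + 4t² + 4t + 2.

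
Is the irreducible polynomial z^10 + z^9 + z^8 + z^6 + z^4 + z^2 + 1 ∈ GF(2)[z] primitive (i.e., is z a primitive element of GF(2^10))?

Yes

Write f(z) = z^10 + z^9 + z^8 + z^6 + z^4 + z^2 + 1.
|GF(2^10)^×| = 2^10 − 1 = 1023. Prime factorization: 1023 = 3·11·31.
f is primitive ⇔ z has order 1023 in GF(2)[z]/(f), i.e. z^(1023/q) ≠ 1 for each prime q | 1023.
z^(341) mod f = z^9 + z^8 + z^6 + z^5 + z^3 + z^2 + 1.
z^(93) mod f = z^9 + z^7 + z^6 + z^5 + z^4 + z^3 + z^2 + z.
z^(33) mod f = z^8 + z^7 + z^5 + z^4 + z^2.
None equal 1, so z has full order 1023; f is primitive.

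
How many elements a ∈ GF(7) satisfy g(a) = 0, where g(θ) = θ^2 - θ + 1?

Evaluate at each of the 7 elements of GF(7):
g(0) = 1; g(1) = 1; g(2) = 3; g(3) = 0 → root; g(4) = 6; g(5) = 0 → root; g(6) = 3.
Roots: {3, 5}.

2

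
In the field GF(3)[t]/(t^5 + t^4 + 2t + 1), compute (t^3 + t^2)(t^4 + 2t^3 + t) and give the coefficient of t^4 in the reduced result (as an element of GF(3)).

1

Multiply in GF(3)[t]: (t^3 + t^2)·(t^4 + 2t^3 + t) = t^7 + 2t^5 + t^4 + t^3.
Reduce using t^5 ≡ 2t^4 + t + 2 (mod t^5 + t^4 + 2t + 1).
Reduced: t^4 + 2t^3 + t^2 + t.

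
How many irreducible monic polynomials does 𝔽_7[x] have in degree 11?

By the necklace-counting formula, N_7(11) = (1/11) Σ_{d|11} μ(11/d)·7^d.
Divisors of 11: 1, 11; μ(11/d) for each: -1, 1.
Σ = − 7^1 + 7^11 = 1977326736.
N = 1977326736/11 = 179756976.

179756976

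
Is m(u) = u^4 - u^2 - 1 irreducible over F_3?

Yes

Check for roots in F_3: m(0) = 2; m(1) = 2; m(2) = 2.
No roots, so no linear factors.
Monic irreducibles of degree 2 over GF(3): u^2 + 1, u^2 + u - 1, u^2 - u - 1.
None of them divide m (all give nonzero remainder).
No irreducible factor of degree ≤ 2 exists, so m is irreducible over GF(3).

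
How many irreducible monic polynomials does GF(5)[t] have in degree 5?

x^(5^5) − x is the product of all monic irreducibles of degree dividing 5; Möbius inversion gives N = (1/5) Σ μ(5/d)·5^d.
Divisors of 5: 1, 5; μ(5/d) for each: -1, 1.
Σ = − 5^1 + 5^5 = 3120.
N = 3120/5 = 624.

624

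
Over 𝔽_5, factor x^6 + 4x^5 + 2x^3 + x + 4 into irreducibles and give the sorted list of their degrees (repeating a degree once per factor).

3, 3

Write f(x) = x^6 + 4x^5 + 2x^3 + x + 4.
Roots in 𝔽_5: f(0) = 4; f(1) = 2; f(2) = 4; f(3) = 2; f(4) = 3.
Complete factorization: f(x) = (x^3 + 2x^2 + 1)·(x^3 + 2x^2 + x + 4).
Factor degrees with multiplicity: 3 + 3 = 6.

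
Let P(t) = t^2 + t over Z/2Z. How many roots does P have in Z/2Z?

Evaluate at each of the 2 elements of Z/2Z:
P(0) = 0 → root; P(1) = 0 → root.
Roots: {0, 1}.

2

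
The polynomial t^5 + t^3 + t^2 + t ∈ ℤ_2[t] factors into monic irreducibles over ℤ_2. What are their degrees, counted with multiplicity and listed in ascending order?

Write g(t) = t^5 + t^3 + t^2 + t.
Roots in ℤ_2: g(0) = 0 → root; g(1) = 0 → root.
Linear factors from roots: (t), (t + 1).
Complete factorization: g(t) = (t)·(t + 1)·(t^3 + t^2 + 1).
Factor degrees with multiplicity: 1 + 1 + 3 = 5.

1, 1, 3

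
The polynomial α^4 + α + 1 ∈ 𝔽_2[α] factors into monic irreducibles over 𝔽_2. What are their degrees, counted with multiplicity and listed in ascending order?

Write g(α) = α^4 + α + 1.
Roots in 𝔽_2: g(0) = 1; g(1) = 1.
Complete factorization: g(α) = (α^4 + α + 1).
Factor degrees with multiplicity: 4 = 4.

4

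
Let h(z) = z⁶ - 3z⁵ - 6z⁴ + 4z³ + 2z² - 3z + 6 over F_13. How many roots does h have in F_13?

Evaluate at each of the 13 elements of F_13:
h(0) = 6; h(1) = 1; h(2) = 3; h(3) = 1; h(4) = 4; h(5) = 12; h(6) = 5; h(7) = 2; h(8) = 8; h(9) = 5; h(10) = 0 → root; h(11) = 0 → root; h(12) = 5.
Roots: {10, 11}.

2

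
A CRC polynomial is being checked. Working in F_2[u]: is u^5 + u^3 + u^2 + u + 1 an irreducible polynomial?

Yes

Write P(u) = u^5 + u^3 + u^2 + u + 1.
Check for roots in F_2: P(0) = 1; P(1) = 1.
No roots, so no linear factors.
Monic irreducibles of degree 2 over GF(2): u^2 + u + 1.
None of them divide P (all give nonzero remainder).
No irreducible factor of degree ≤ 2 exists, so P is irreducible over GF(2).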